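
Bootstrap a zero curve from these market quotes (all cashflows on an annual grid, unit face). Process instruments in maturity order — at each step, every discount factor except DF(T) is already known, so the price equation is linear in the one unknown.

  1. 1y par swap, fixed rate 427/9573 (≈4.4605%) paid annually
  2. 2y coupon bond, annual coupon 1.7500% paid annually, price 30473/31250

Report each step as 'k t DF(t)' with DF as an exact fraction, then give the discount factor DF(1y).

1 1 9573/10000
2 2 9419/10000
DF(1y) = 9573/10000 ≈ 0.957300

step 1 [1y] swap r/1=427/9573: DF=(1 − 427/9573·(0))/(1+427/9573) = 9573/10000 ≈ 0.957300
step 2 [2y] bond c/1=7/400: DF=(30473/31250 − 7/400·(0.957300))/(1+7/400) = 9419/10000 ≈ 0.941900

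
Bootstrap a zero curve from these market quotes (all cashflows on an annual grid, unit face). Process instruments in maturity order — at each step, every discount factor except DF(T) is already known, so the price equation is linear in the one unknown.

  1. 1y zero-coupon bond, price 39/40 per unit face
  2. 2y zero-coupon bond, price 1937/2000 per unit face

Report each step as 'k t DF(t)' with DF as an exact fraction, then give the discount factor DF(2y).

1 1 39/40
2 2 1937/2000
DF(2y) = 1937/2000 ≈ 0.968500

step 1 [1y] zero: DF = P = 39/40 ≈ 0.975000
step 2 [2y] zero: DF = P = 1937/2000 ≈ 0.968500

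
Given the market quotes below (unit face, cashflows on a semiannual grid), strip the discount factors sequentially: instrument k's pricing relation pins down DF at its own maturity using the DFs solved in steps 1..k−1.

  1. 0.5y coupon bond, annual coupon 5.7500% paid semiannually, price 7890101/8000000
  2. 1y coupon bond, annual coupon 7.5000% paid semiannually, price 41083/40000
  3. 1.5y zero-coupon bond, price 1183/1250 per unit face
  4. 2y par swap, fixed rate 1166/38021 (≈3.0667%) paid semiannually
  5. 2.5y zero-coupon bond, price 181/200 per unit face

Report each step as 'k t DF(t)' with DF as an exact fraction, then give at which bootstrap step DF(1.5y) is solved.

1 1/2 9587/10000
2 1 9553/10000
3 3/2 1183/1250
4 2 9417/10000
5 5/2 181/200
DF(1.5y) is solved at step 3

step 1 [0.5y] bond c/2=23/800: DF=(7890101/8000000 − 23/800·(0))/(1+23/800) = 9587/10000 ≈ 0.958700
step 2 [1y] bond c/2=3/80: DF=(41083/40000 − 3/80·(0.958700))/(1+3/80) = 9553/10000 ≈ 0.955300
step 3 [1.5y] zero: DF = P = 1183/1250 ≈ 0.946400
step 4 [2y] swap r/2=583/38021: DF=(1 − 583/38021·(0.958700+0.955300+0.946400))/(1+583/38021) = 9417/10000 ≈ 0.941700
step 5 [2.5y] zero: DF = P = 181/200 ≈ 0.905000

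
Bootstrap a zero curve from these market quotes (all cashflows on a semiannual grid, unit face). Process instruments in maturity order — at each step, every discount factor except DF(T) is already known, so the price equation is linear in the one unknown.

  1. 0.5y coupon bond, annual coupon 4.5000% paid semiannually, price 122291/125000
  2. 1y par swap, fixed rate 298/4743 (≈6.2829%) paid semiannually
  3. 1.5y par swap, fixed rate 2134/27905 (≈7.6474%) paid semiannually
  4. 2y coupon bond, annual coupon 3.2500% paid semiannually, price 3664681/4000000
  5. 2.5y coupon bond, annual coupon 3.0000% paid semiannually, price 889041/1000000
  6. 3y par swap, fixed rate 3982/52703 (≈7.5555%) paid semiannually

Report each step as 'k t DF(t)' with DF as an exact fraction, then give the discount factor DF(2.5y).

step 1 [0.5y] bond c/2=9/400: DF=(122291/125000 − 9/400·(0))/(1+9/400) = 598/625 ≈ 0.956800
step 2 [1y] swap r/2=149/4743: DF=(1 − 149/4743·(0.956800))/(1+149/4743) = 2351/2500 ≈ 0.940400
step 3 [1.5y] swap r/2=1067/27905: DF=(1 − 1067/27905·(0.956800+0.940400))/(1+1067/27905) = 8933/10000 ≈ 0.893300
step 4 [2y] bond c/2=13/800: DF=(3664681/4000000 − 13/800·(0.956800+0.940400+0.893300))/(1+13/800) = 8569/10000 ≈ 0.856900
step 5 [2.5y] bond c/2=3/200: DF=(889041/1000000 − 3/200·(0.956800+0.940400+0.893300+0.856900))/(1+3/200) = 411/500 ≈ 0.822000
step 6 [3y] swap r/2=1991/52703: DF=(1 − 1991/52703·(0.956800+0.940400+0.893300+0.856900+0.822000))/(1+1991/52703) = 8009/10000 ≈ 0.800900

1 1/2 598/625
2 1 2351/2500
3 3/2 8933/10000
4 2 8569/10000
5 5/2 411/500
6 3 8009/10000
DF(2.5y) = 411/500 ≈ 0.822000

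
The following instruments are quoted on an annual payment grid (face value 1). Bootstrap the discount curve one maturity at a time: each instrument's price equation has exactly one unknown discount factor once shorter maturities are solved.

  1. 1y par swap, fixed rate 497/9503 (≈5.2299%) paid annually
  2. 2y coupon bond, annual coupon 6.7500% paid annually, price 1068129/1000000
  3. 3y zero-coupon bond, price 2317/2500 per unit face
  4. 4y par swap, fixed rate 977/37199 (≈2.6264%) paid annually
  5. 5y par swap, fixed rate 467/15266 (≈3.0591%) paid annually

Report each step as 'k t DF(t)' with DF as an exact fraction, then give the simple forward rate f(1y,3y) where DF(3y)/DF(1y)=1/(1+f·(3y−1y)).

step 1 [1y] swap r/1=497/9503: DF=(1 − 497/9503·(0))/(1+497/9503) = 9503/10000 ≈ 0.950300
step 2 [2y] bond c/1=27/400: DF=(1068129/1000000 − 27/400·(0.950300))/(1+27/400) = 1881/2000 ≈ 0.940500
step 3 [3y] zero: DF = P = 2317/2500 ≈ 0.926800
step 4 [4y] swap r/1=977/37199: DF=(1 − 977/37199·(0.950300+0.940500+0.926800))/(1+977/37199) = 9023/10000 ≈ 0.902300
step 5 [5y] swap r/1=467/15266: DF=(1 − 467/15266·(0.950300+0.940500+0.926800+0.902300))/(1+467/15266) = 8599/10000 ≈ 0.859900

1 1 9503/10000
2 2 1881/2000
3 3 2317/2500
4 4 9023/10000
5 5 8599/10000
f(1y,3y) = ((9503/10000)/(2317/2500) − 1)/(2) = 235/18536 ≈ 1.2678%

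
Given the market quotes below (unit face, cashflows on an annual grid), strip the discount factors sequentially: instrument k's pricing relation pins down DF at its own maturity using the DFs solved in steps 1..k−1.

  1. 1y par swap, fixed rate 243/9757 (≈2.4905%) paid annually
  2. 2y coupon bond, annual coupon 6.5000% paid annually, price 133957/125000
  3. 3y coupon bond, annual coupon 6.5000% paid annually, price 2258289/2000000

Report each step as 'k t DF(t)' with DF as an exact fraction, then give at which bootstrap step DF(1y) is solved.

step 1 [1y] swap r/1=243/9757: DF=(1 − 243/9757·(0))/(1+243/9757) = 9757/10000 ≈ 0.975700
step 2 [2y] bond c/1=13/200: DF=(133957/125000 − 13/200·(0.975700))/(1+13/200) = 9467/10000 ≈ 0.946700
step 3 [3y] bond c/1=13/200: DF=(2258289/2000000 − 13/200·(0.975700+0.946700))/(1+13/200) = 9429/10000 ≈ 0.942900

1 1 9757/10000
2 2 9467/10000
3 3 9429/10000
DF(1y) is solved at step 1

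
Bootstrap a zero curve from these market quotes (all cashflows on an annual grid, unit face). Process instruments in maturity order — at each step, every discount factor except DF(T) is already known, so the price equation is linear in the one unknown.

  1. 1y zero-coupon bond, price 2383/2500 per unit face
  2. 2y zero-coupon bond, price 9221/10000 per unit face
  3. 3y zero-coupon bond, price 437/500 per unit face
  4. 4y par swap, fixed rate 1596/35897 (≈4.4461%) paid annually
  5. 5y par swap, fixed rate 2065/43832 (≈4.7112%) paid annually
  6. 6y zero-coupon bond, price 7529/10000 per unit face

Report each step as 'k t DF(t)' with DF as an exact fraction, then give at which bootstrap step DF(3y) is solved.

step 1 [1y] zero: DF = P = 2383/2500 ≈ 0.953200
step 2 [2y] zero: DF = P = 9221/10000 ≈ 0.922100
step 3 [3y] zero: DF = P = 437/500 ≈ 0.874000
step 4 [4y] swap r/1=1596/35897: DF=(1 − 1596/35897·(0.953200+0.922100+0.874000))/(1+1596/35897) = 2101/2500 ≈ 0.840400
step 5 [5y] swap r/1=2065/43832: DF=(1 − 2065/43832·(0.953200+0.922100+0.874000+0.840400))/(1+2065/43832) = 1587/2000 ≈ 0.793500
step 6 [6y] zero: DF = P = 7529/10000 ≈ 0.752900

1 1 2383/2500
2 2 9221/10000
3 3 437/500
4 4 2101/2500
5 5 1587/2000
6 6 7529/10000
DF(3y) is solved at step 3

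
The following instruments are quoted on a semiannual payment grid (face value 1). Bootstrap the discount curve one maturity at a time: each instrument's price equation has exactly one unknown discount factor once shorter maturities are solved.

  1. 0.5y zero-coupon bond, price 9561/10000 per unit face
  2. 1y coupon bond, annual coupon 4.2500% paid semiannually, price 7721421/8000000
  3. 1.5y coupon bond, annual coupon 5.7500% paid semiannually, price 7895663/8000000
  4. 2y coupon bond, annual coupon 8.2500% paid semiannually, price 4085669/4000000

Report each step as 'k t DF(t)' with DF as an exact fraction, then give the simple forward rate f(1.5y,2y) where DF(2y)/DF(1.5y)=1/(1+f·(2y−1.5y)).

step 1 [0.5y] zero: DF = P = 9561/10000 ≈ 0.956100
step 2 [1y] bond c/2=17/800: DF=(7721421/8000000 − 17/800·(0.956100))/(1+17/800) = 2313/2500 ≈ 0.925200
step 3 [1.5y] bond c/2=23/800: DF=(7895663/8000000 − 23/800·(0.956100+0.925200))/(1+23/800) = 2267/2500 ≈ 0.906800
step 4 [2y] bond c/2=33/800: DF=(4085669/4000000 − 33/800·(0.956100+0.925200+0.906800))/(1+33/800) = 1741/2000 ≈ 0.870500

1 1/2 9561/10000
2 1 2313/2500
3 3/2 2267/2500
4 2 1741/2000
f(1.5y,2y) = ((2267/2500)/(1741/2000) − 1)/(1/2) = 726/8705 ≈ 8.3400%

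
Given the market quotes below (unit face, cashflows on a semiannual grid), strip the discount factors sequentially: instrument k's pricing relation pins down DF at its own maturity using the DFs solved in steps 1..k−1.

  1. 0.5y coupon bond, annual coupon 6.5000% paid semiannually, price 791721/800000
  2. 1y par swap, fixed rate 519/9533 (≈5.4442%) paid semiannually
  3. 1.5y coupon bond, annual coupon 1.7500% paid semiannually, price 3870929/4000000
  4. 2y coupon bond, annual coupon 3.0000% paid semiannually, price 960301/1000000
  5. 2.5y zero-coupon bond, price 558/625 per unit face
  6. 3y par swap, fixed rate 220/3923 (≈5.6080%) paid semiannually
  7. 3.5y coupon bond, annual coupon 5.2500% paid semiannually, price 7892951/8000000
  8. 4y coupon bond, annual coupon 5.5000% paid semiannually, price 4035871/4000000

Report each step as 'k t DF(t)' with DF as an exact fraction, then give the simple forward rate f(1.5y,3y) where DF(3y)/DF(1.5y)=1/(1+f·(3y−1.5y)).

step 1 [0.5y] bond c/2=13/400: DF=(791721/800000 − 13/400·(0))/(1+13/400) = 1917/2000 ≈ 0.958500
step 2 [1y] swap r/2=519/19066: DF=(1 − 519/19066·(0.958500))/(1+519/19066) = 9481/10000 ≈ 0.948100
step 3 [1.5y] bond c/2=7/800: DF=(3870929/4000000 − 7/800·(0.958500+0.948100))/(1+7/800) = 2357/2500 ≈ 0.942800
step 4 [2y] bond c/2=3/200: DF=(960301/1000000 − 3/200·(0.958500+0.948100+0.942800))/(1+3/200) = 113/125 ≈ 0.904000
step 5 [2.5y] zero: DF = P = 558/625 ≈ 0.892800
step 6 [3y] swap r/2=110/3923: DF=(1 − 110/3923·(0.958500+0.948100+0.942800+0.904000+0.892800))/(1+110/3923) = 423/500 ≈ 0.846000
step 7 [3.5y] bond c/2=21/800: DF=(7892951/8000000 − 21/800·(0.958500+0.948100+0.942800+0.904000+0.892800+0.846000))/(1+21/800) = 8209/10000 ≈ 0.820900
step 8 [4y] bond c/2=11/400: DF=(4035871/4000000 − 11/400·(0.958500+0.948100+0.942800+0.904000+0.892800+0.846000+0.820900))/(1+11/400) = 813/1000 ≈ 0.813000

1 1/2 1917/2000
2 1 9481/10000
3 3/2 2357/2500
4 2 113/125
5 5/2 558/625
6 3 423/500
7 7/2 8209/10000
8 4 813/1000
f(1.5y,3y) = ((2357/2500)/(423/500) − 1)/(3/2) = 484/6345 ≈ 7.6281%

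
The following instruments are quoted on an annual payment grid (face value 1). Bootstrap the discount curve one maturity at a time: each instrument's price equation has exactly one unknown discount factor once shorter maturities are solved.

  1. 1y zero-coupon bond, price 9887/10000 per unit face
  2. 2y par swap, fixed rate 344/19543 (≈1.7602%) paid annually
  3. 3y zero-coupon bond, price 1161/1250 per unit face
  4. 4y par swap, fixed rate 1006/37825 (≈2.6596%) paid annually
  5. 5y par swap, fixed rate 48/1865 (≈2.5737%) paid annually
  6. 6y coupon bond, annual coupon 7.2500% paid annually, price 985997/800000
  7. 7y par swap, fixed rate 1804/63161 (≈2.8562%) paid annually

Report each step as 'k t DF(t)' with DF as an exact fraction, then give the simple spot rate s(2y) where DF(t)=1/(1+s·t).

1 1 9887/10000
2 2 1207/1250
3 3 1161/1250
4 4 4497/5000
5 5 22/25
6 6 417/500
7 7 2049/2500
s(2y) = (1/(1207/1250) − 1)/(2) = 43/2414 ≈ 1.7813%

step 1 [1y] zero: DF = P = 9887/10000 ≈ 0.988700
step 2 [2y] swap r/1=344/19543: DF=(1 − 344/19543·(0.988700))/(1+344/19543) = 1207/1250 ≈ 0.965600
step 3 [3y] zero: DF = P = 1161/1250 ≈ 0.928800
step 4 [4y] swap r/1=1006/37825: DF=(1 − 1006/37825·(0.988700+0.965600+0.928800))/(1+1006/37825) = 4497/5000 ≈ 0.899400
step 5 [5y] swap r/1=48/1865: DF=(1 − 48/1865·(0.988700+0.965600+0.928800+0.899400))/(1+48/1865) = 22/25 ≈ 0.880000
step 6 [6y] bond c/1=29/400: DF=(985997/800000 − 29/400·(0.988700+0.965600+0.928800+0.899400+0.880000))/(1+29/400) = 417/500 ≈ 0.834000
step 7 [7y] swap r/1=1804/63161: DF=(1 − 1804/63161·(0.988700+0.965600+0.928800+0.899400+0.880000+0.834000))/(1+1804/63161) = 2049/2500 ≈ 0.819600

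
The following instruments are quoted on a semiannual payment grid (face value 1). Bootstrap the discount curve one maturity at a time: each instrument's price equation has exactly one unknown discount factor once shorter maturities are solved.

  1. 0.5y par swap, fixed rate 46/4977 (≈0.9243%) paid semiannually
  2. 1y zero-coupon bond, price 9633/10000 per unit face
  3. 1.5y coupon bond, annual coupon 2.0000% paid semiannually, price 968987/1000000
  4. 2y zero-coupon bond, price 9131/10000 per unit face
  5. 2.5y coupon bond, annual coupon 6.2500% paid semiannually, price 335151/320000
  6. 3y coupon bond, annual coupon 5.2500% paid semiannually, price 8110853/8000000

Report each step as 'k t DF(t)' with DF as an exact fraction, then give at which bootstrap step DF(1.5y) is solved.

step 1 [0.5y] swap r/2=23/4977: DF=(1 − 23/4977·(0))/(1+23/4977) = 4977/5000 ≈ 0.995400
step 2 [1y] zero: DF = P = 9633/10000 ≈ 0.963300
step 3 [1.5y] bond c/2=1/100: DF=(968987/1000000 − 1/100·(0.995400+0.963300))/(1+1/100) = 47/50 ≈ 0.940000
step 4 [2y] zero: DF = P = 9131/10000 ≈ 0.913100
step 5 [2.5y] bond c/2=1/32: DF=(335151/320000 − 1/32·(0.995400+0.963300+0.940000+0.913100))/(1+1/32) = 9001/10000 ≈ 0.900100
step 6 [3y] bond c/2=21/800: DF=(8110853/8000000 − 21/800·(0.995400+0.963300+0.940000+0.913100+0.900100))/(1+21/800) = 4337/5000 ≈ 0.867400

1 1/2 4977/5000
2 1 9633/10000
3 3/2 47/50
4 2 9131/10000
5 5/2 9001/10000
6 3 4337/5000
DF(1.5y) is solved at step 3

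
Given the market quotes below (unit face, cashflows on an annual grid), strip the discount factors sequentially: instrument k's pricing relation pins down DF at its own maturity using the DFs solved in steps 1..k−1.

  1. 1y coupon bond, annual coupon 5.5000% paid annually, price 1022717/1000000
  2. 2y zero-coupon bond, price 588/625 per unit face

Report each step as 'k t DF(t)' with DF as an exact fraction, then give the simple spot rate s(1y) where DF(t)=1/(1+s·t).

step 1 [1y] bond c/1=11/200: DF=(1022717/1000000 − 11/200·(0))/(1+11/200) = 4847/5000 ≈ 0.969400
step 2 [2y] zero: DF = P = 588/625 ≈ 0.940800

1 1 4847/5000
2 2 588/625
s(1y) = (1/(4847/5000) − 1)/(1) = 153/4847 ≈ 3.1566%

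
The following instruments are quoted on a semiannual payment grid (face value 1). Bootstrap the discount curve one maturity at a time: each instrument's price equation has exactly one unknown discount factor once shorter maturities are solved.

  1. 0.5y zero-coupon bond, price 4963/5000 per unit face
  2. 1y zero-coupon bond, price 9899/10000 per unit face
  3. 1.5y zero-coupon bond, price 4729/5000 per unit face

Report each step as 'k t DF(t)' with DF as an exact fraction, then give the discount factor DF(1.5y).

1 1/2 4963/5000
2 1 9899/10000
3 3/2 4729/5000
DF(1.5y) = 4729/5000 ≈ 0.945800

step 1 [0.5y] zero: DF = P = 4963/5000 ≈ 0.992600
step 2 [1y] zero: DF = P = 9899/10000 ≈ 0.989900
step 3 [1.5y] zero: DF = P = 4729/5000 ≈ 0.945800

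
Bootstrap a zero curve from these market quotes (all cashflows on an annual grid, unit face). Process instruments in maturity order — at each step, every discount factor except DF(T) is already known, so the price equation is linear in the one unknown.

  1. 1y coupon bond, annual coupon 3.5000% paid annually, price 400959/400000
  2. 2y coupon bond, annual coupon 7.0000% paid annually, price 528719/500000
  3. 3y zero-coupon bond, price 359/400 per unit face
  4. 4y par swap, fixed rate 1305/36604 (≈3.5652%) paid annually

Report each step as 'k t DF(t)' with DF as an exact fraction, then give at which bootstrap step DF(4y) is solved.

step 1 [1y] bond c/1=7/200: DF=(400959/400000 − 7/200·(0))/(1+7/200) = 1937/2000 ≈ 0.968500
step 2 [2y] bond c/1=7/100: DF=(528719/500000 − 7/100·(0.968500))/(1+7/100) = 9249/10000 ≈ 0.924900
step 3 [3y] zero: DF = P = 359/400 ≈ 0.897500
step 4 [4y] swap r/1=1305/36604: DF=(1 − 1305/36604·(0.968500+0.924900+0.897500))/(1+1305/36604) = 1739/2000 ≈ 0.869500

1 1 1937/2000
2 2 9249/10000
3 3 359/400
4 4 1739/2000
DF(4y) is solved at step 4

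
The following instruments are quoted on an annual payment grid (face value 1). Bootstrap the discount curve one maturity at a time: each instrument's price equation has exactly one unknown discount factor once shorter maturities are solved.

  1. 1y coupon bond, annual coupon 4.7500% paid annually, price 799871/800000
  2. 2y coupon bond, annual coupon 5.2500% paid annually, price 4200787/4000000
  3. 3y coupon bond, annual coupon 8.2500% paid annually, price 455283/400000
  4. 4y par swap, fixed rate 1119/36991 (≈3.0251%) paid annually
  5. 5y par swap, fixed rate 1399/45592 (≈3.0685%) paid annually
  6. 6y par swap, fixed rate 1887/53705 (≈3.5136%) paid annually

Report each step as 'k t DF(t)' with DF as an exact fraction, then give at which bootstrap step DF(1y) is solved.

step 1 [1y] bond c/1=19/400: DF=(799871/800000 − 19/400·(0))/(1+19/400) = 1909/2000 ≈ 0.954500
step 2 [2y] bond c/1=21/400: DF=(4200787/4000000 − 21/400·(0.954500))/(1+21/400) = 4751/5000 ≈ 0.950200
step 3 [3y] bond c/1=33/400: DF=(455283/400000 − 33/400·(0.954500+0.950200))/(1+33/400) = 9063/10000 ≈ 0.906300
step 4 [4y] swap r/1=1119/36991: DF=(1 − 1119/36991·(0.954500+0.950200+0.906300))/(1+1119/36991) = 8881/10000 ≈ 0.888100
step 5 [5y] swap r/1=1399/45592: DF=(1 − 1399/45592·(0.954500+0.950200+0.906300+0.888100))/(1+1399/45592) = 8601/10000 ≈ 0.860100
step 6 [6y] swap r/1=1887/53705: DF=(1 − 1887/53705·(0.954500+0.950200+0.906300+0.888100+0.860100))/(1+1887/53705) = 8113/10000 ≈ 0.811300

1 1 1909/2000
2 2 4751/5000
3 3 9063/10000
4 4 8881/10000
5 5 8601/10000
6 6 8113/10000
DF(1y) is solved at step 1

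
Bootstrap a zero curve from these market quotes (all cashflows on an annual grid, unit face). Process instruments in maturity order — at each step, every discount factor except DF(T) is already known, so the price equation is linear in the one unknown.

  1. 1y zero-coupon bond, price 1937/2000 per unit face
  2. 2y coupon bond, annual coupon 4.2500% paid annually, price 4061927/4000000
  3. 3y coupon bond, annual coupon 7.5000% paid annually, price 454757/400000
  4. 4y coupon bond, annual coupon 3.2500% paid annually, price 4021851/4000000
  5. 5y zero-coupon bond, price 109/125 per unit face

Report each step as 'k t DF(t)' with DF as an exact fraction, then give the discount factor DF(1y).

1 1 1937/2000
2 2 4673/5000
3 3 578/625
4 4 553/625
5 5 109/125
DF(1y) = 1937/2000 ≈ 0.968500

step 1 [1y] zero: DF = P = 1937/2000 ≈ 0.968500
step 2 [2y] bond c/1=17/400: DF=(4061927/4000000 − 17/400·(0.968500))/(1+17/400) = 4673/5000 ≈ 0.934600
step 3 [3y] bond c/1=3/40: DF=(454757/400000 − 3/40·(0.968500+0.934600))/(1+3/40) = 578/625 ≈ 0.924800
step 4 [4y] bond c/1=13/400: DF=(4021851/4000000 − 13/400·(0.968500+0.934600+0.924800))/(1+13/400) = 553/625 ≈ 0.884800
step 5 [5y] zero: DF = P = 109/125 ≈ 0.872000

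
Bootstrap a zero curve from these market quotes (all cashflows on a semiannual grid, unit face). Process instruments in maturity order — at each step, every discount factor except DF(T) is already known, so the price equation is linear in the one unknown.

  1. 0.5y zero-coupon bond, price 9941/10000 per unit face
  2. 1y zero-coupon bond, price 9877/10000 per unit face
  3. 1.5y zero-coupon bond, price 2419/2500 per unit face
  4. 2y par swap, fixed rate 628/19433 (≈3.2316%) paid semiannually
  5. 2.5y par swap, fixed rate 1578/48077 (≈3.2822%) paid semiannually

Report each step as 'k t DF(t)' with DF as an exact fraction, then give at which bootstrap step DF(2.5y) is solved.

1 1/2 9941/10000
2 1 9877/10000
3 3/2 2419/2500
4 2 2343/2500
5 5/2 9211/10000
DF(2.5y) is solved at step 5

step 1 [0.5y] zero: DF = P = 9941/10000 ≈ 0.994100
step 2 [1y] zero: DF = P = 9877/10000 ≈ 0.987700
step 3 [1.5y] zero: DF = P = 2419/2500 ≈ 0.967600
step 4 [2y] swap r/2=314/19433: DF=(1 − 314/19433·(0.994100+0.987700+0.967600))/(1+314/19433) = 2343/2500 ≈ 0.937200
step 5 [2.5y] swap r/2=789/48077: DF=(1 − 789/48077·(0.994100+0.987700+0.967600+0.937200))/(1+789/48077) = 9211/10000 ≈ 0.921100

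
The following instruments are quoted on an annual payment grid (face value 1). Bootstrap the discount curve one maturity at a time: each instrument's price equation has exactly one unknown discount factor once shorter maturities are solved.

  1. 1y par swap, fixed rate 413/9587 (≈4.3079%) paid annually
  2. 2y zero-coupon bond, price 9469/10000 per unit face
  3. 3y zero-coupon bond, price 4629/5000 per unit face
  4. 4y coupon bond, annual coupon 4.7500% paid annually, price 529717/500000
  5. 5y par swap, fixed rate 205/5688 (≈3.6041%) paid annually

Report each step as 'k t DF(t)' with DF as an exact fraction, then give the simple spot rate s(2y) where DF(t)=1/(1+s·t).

step 1 [1y] swap r/1=413/9587: DF=(1 − 413/9587·(0))/(1+413/9587) = 9587/10000 ≈ 0.958700
step 2 [2y] zero: DF = P = 9469/10000 ≈ 0.946900
step 3 [3y] zero: DF = P = 4629/5000 ≈ 0.925800
step 4 [4y] bond c/1=19/400: DF=(529717/500000 − 19/400·(0.958700+0.946900+0.925800))/(1+19/400) = 883/1000 ≈ 0.883000
step 5 [5y] swap r/1=205/5688: DF=(1 − 205/5688·(0.958700+0.946900+0.925800+0.883000))/(1+205/5688) = 209/250 ≈ 0.836000

1 1 9587/10000
2 2 9469/10000
3 3 4629/5000
4 4 883/1000
5 5 209/250
s(2y) = (1/(9469/10000) − 1)/(2) = 531/18938 ≈ 2.8039%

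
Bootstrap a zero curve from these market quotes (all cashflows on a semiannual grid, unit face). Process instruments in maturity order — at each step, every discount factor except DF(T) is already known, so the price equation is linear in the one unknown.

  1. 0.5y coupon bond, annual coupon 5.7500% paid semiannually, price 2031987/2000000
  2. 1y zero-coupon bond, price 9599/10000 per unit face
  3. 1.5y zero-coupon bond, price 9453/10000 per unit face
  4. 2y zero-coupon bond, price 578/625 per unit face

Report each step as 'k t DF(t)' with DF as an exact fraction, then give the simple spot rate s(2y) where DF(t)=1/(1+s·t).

step 1 [0.5y] bond c/2=23/800: DF=(2031987/2000000 − 23/800·(0))/(1+23/800) = 2469/2500 ≈ 0.987600
step 2 [1y] zero: DF = P = 9599/10000 ≈ 0.959900
step 3 [1.5y] zero: DF = P = 9453/10000 ≈ 0.945300
step 4 [2y] zero: DF = P = 578/625 ≈ 0.924800

1 1/2 2469/2500
2 1 9599/10000
3 3/2 9453/10000
4 2 578/625
s(2y) = (1/(578/625) − 1)/(2) = 47/1156 ≈ 4.0657%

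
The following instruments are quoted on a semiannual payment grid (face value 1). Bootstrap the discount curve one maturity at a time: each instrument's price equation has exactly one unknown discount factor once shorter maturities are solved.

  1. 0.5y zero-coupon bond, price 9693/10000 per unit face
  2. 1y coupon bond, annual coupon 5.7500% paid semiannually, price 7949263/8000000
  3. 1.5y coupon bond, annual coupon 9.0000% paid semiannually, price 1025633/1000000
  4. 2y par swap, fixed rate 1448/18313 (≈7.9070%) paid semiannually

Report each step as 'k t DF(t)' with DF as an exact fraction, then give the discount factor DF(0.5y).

1 1/2 9693/10000
2 1 2347/2500
3 3/2 8993/10000
4 2 1069/1250
DF(0.5y) = 9693/10000 ≈ 0.969300

step 1 [0.5y] zero: DF = P = 9693/10000 ≈ 0.969300
step 2 [1y] bond c/2=23/800: DF=(7949263/8000000 − 23/800·(0.969300))/(1+23/800) = 2347/2500 ≈ 0.938800
step 3 [1.5y] bond c/2=9/200: DF=(1025633/1000000 − 9/200·(0.969300+0.938800))/(1+9/200) = 8993/10000 ≈ 0.899300
step 4 [2y] swap r/2=724/18313: DF=(1 − 724/18313·(0.969300+0.938800+0.899300))/(1+724/18313) = 1069/1250 ≈ 0.855200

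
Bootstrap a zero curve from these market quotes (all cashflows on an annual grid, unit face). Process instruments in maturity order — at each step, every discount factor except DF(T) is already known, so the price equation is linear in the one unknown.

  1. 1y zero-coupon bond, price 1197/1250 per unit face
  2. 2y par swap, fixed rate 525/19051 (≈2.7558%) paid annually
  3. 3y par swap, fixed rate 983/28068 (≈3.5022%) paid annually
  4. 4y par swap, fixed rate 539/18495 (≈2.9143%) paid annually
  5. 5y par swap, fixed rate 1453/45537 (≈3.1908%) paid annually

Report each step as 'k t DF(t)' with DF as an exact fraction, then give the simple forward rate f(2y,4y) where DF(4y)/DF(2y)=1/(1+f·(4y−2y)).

1 1 1197/1250
2 2 379/400
3 3 9017/10000
4 4 4461/5000
5 5 8547/10000
f(2y,4y) = ((379/400)/(4461/5000) − 1)/(2) = 553/17844 ≈ 3.0991%

step 1 [1y] zero: DF = P = 1197/1250 ≈ 0.957600
step 2 [2y] swap r/1=525/19051: DF=(1 − 525/19051·(0.957600))/(1+525/19051) = 379/400 ≈ 0.947500
step 3 [3y] swap r/1=983/28068: DF=(1 − 983/28068·(0.957600+0.947500))/(1+983/28068) = 9017/10000 ≈ 0.901700
step 4 [4y] swap r/1=539/18495: DF=(1 − 539/18495·(0.957600+0.947500+0.901700))/(1+539/18495) = 4461/5000 ≈ 0.892200
step 5 [5y] swap r/1=1453/45537: DF=(1 − 1453/45537·(0.957600+0.947500+0.901700+0.892200))/(1+1453/45537) = 8547/10000 ≈ 0.854700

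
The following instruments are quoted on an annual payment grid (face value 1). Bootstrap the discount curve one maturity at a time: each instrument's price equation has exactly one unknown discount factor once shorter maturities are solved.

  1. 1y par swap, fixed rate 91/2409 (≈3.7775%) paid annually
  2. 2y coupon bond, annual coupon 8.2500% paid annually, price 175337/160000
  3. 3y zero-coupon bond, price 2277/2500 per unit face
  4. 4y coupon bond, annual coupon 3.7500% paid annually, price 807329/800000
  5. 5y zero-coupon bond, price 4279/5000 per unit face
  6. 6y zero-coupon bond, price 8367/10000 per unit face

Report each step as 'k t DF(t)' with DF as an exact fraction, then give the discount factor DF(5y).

1 1 2409/2500
2 2 9389/10000
3 3 2277/2500
4 4 871/1000
5 5 4279/5000
6 6 8367/10000
DF(5y) = 4279/5000 ≈ 0.855800

step 1 [1y] swap r/1=91/2409: DF=(1 − 91/2409·(0))/(1+91/2409) = 2409/2500 ≈ 0.963600
step 2 [2y] bond c/1=33/400: DF=(175337/160000 − 33/400·(0.963600))/(1+33/400) = 9389/10000 ≈ 0.938900
step 3 [3y] zero: DF = P = 2277/2500 ≈ 0.910800
step 4 [4y] bond c/1=3/80: DF=(807329/800000 − 3/80·(0.963600+0.938900+0.910800))/(1+3/80) = 871/1000 ≈ 0.871000
step 5 [5y] zero: DF = P = 4279/5000 ≈ 0.855800
step 6 [6y] zero: DF = P = 8367/10000 ≈ 0.836700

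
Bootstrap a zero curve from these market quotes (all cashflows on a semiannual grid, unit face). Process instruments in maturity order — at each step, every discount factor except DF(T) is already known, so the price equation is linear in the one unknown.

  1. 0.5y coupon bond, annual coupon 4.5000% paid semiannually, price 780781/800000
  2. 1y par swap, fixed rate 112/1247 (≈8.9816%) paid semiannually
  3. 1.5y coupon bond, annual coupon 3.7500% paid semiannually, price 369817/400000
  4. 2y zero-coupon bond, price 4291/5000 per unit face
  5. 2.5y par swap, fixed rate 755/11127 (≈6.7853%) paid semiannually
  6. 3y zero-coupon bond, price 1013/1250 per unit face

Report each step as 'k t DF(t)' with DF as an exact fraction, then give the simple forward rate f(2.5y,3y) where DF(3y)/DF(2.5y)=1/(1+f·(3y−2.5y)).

step 1 [0.5y] bond c/2=9/400: DF=(780781/800000 − 9/400·(0))/(1+9/400) = 1909/2000 ≈ 0.954500
step 2 [1y] swap r/2=56/1247: DF=(1 − 56/1247·(0.954500))/(1+56/1247) = 229/250 ≈ 0.916000
step 3 [1.5y] bond c/2=3/160: DF=(369817/400000 − 3/160·(0.954500+0.916000))/(1+3/160) = 8731/10000 ≈ 0.873100
step 4 [2y] zero: DF = P = 4291/5000 ≈ 0.858200
step 5 [2.5y] swap r/2=755/22254: DF=(1 − 755/22254·(0.954500+0.916000+0.873100+0.858200))/(1+755/22254) = 849/1000 ≈ 0.849000
step 6 [3y] zero: DF = P = 1013/1250 ≈ 0.810400

1 1/2 1909/2000
2 1 229/250
3 3/2 8731/10000
4 2 4291/5000
5 5/2 849/1000
6 3 1013/1250
f(2.5y,3y) = ((849/1000)/(1013/1250) − 1)/(1/2) = 193/2026 ≈ 9.5262%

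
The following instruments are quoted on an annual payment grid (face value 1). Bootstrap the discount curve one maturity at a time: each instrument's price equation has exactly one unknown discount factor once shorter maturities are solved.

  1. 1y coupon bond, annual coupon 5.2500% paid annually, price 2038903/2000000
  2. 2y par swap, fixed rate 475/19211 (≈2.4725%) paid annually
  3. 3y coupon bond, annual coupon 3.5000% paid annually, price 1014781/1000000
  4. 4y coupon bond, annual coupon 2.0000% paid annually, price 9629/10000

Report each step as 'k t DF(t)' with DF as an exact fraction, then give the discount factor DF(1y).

step 1 [1y] bond c/1=21/400: DF=(2038903/2000000 − 21/400·(0))/(1+21/400) = 4843/5000 ≈ 0.968600
step 2 [2y] swap r/1=475/19211: DF=(1 − 475/19211·(0.968600))/(1+475/19211) = 381/400 ≈ 0.952500
step 3 [3y] bond c/1=7/200: DF=(1014781/1000000 − 7/200·(0.968600+0.952500))/(1+7/200) = 1831/2000 ≈ 0.915500
step 4 [4y] bond c/1=1/50: DF=(9629/10000 − 1/50·(0.968600+0.952500+0.915500))/(1+1/50) = 2221/2500 ≈ 0.888400

1 1 4843/5000
2 2 381/400
3 3 1831/2000
4 4 2221/2500
DF(1y) = 4843/5000 ≈ 0.968600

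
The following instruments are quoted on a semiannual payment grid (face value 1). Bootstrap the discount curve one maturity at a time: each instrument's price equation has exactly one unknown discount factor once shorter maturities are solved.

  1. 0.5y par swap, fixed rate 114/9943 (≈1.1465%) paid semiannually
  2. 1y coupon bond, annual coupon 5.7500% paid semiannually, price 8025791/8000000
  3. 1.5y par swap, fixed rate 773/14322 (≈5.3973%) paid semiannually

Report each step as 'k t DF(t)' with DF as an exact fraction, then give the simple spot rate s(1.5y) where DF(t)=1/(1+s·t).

step 1 [0.5y] swap r/2=57/9943: DF=(1 − 57/9943·(0))/(1+57/9943) = 9943/10000 ≈ 0.994300
step 2 [1y] bond c/2=23/800: DF=(8025791/8000000 − 23/800·(0.994300))/(1+23/800) = 4737/5000 ≈ 0.947400
step 3 [1.5y] swap r/2=773/28644: DF=(1 − 773/28644·(0.994300+0.947400))/(1+773/28644) = 9227/10000 ≈ 0.922700

1 1/2 9943/10000
2 1 4737/5000
3 3/2 9227/10000
s(1.5y) = (1/(9227/10000) − 1)/(3/2) = 1546/27681 ≈ 5.5851%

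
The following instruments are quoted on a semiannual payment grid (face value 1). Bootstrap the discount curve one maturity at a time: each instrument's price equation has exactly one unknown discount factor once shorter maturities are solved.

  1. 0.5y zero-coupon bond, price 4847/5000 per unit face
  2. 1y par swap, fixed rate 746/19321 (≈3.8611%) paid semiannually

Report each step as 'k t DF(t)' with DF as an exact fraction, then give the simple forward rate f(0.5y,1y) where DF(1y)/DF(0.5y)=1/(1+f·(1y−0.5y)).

1 1/2 4847/5000
2 1 9627/10000
f(0.5y,1y) = ((4847/5000)/(9627/10000) − 1)/(1/2) = 134/9627 ≈ 1.3919%

step 1 [0.5y] zero: DF = P = 4847/5000 ≈ 0.969400
step 2 [1y] swap r/2=373/19321: DF=(1 − 373/19321·(0.969400))/(1+373/19321) = 9627/10000 ≈ 0.962700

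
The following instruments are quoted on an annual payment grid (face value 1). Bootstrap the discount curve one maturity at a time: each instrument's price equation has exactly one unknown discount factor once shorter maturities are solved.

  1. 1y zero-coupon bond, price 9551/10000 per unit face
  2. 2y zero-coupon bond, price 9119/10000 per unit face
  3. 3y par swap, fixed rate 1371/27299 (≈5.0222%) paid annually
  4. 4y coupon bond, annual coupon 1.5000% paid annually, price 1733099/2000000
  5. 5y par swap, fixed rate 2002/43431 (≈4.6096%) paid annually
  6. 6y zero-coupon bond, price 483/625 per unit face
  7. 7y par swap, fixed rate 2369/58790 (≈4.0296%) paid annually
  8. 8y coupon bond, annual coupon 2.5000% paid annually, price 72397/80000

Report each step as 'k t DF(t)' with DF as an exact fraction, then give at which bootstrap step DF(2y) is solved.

1 1 9551/10000
2 2 9119/10000
3 3 8629/10000
4 4 4067/5000
5 5 3999/5000
6 6 483/625
7 7 7631/10000
8 8 1479/2000
DF(2y) is solved at step 2

step 1 [1y] zero: DF = P = 9551/10000 ≈ 0.955100
step 2 [2y] zero: DF = P = 9119/10000 ≈ 0.911900
step 3 [3y] swap r/1=1371/27299: DF=(1 − 1371/27299·(0.955100+0.911900))/(1+1371/27299) = 8629/10000 ≈ 0.862900
step 4 [4y] bond c/1=3/200: DF=(1733099/2000000 − 3/200·(0.955100+0.911900+0.862900))/(1+3/200) = 4067/5000 ≈ 0.813400
step 5 [5y] swap r/1=2002/43431: DF=(1 − 2002/43431·(0.955100+0.911900+0.862900+0.813400))/(1+2002/43431) = 3999/5000 ≈ 0.799800
step 6 [6y] zero: DF = P = 483/625 ≈ 0.772800
step 7 [7y] swap r/1=2369/58790: DF=(1 − 2369/58790·(0.955100+0.911900+0.862900+0.813400+0.799800+0.772800))/(1+2369/58790) = 7631/10000 ≈ 0.763100
step 8 [8y] bond c/1=1/40: DF=(72397/80000 − 1/40·(0.955100+0.911900+0.862900+0.813400+0.799800+0.772800+0.763100))/(1+1/40) = 1479/2000 ≈ 0.739500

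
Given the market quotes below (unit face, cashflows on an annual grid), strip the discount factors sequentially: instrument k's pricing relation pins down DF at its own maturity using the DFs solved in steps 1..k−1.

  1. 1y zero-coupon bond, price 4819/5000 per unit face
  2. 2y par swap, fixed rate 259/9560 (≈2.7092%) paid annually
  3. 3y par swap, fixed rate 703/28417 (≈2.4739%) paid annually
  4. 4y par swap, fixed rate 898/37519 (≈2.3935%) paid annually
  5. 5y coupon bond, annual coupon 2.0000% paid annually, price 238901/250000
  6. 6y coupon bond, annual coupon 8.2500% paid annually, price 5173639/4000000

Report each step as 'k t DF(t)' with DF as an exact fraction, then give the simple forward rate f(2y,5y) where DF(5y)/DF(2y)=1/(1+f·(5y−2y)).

step 1 [1y] zero: DF = P = 4819/5000 ≈ 0.963800
step 2 [2y] swap r/1=259/9560: DF=(1 − 259/9560·(0.963800))/(1+259/9560) = 4741/5000 ≈ 0.948200
step 3 [3y] swap r/1=703/28417: DF=(1 − 703/28417·(0.963800+0.948200))/(1+703/28417) = 9297/10000 ≈ 0.929700
step 4 [4y] swap r/1=898/37519: DF=(1 − 898/37519·(0.963800+0.948200+0.929700))/(1+898/37519) = 4551/5000 ≈ 0.910200
step 5 [5y] bond c/1=1/50: DF=(238901/250000 − 1/50·(0.963800+0.948200+0.929700+0.910200))/(1+1/50) = 8633/10000 ≈ 0.863300
step 6 [6y] bond c/1=33/400: DF=(5173639/4000000 − 33/400·(0.963800+0.948200+0.929700+0.910200+0.863300))/(1+33/400) = 8431/10000 ≈ 0.843100

1 1 4819/5000
2 2 4741/5000
3 3 9297/10000
4 4 4551/5000
5 5 8633/10000
6 6 8431/10000
f(2y,5y) = ((4741/5000)/(8633/10000) − 1)/(3) = 283/8633 ≈ 3.2781%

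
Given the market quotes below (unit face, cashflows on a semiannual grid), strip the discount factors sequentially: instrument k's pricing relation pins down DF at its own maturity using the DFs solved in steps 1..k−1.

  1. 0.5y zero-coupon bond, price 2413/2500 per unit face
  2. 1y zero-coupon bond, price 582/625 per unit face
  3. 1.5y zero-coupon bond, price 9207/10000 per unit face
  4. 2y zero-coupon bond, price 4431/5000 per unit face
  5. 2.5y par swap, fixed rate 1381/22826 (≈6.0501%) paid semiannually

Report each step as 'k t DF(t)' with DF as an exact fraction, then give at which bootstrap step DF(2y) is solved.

1 1/2 2413/2500
2 1 582/625
3 3/2 9207/10000
4 2 4431/5000
5 5/2 8619/10000
DF(2y) is solved at step 4

step 1 [0.5y] zero: DF = P = 2413/2500 ≈ 0.965200
step 2 [1y] zero: DF = P = 582/625 ≈ 0.931200
step 3 [1.5y] zero: DF = P = 9207/10000 ≈ 0.920700
step 4 [2y] zero: DF = P = 4431/5000 ≈ 0.886200
step 5 [2.5y] swap r/2=1381/45652: DF=(1 − 1381/45652·(0.965200+0.931200+0.920700+0.886200))/(1+1381/45652) = 8619/10000 ≈ 0.861900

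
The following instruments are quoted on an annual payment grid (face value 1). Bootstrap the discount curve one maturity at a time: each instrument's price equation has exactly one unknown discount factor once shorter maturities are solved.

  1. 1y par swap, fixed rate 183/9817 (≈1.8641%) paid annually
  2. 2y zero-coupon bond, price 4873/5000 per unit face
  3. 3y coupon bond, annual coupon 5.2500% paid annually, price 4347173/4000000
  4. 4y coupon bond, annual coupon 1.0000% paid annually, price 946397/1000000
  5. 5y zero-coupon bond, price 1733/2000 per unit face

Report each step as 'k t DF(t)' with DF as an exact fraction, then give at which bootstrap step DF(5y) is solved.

1 1 9817/10000
2 2 4873/5000
3 3 187/200
4 4 2271/2500
5 5 1733/2000
DF(5y) is solved at step 5

step 1 [1y] swap r/1=183/9817: DF=(1 − 183/9817·(0))/(1+183/9817) = 9817/10000 ≈ 0.981700
step 2 [2y] zero: DF = P = 4873/5000 ≈ 0.974600
step 3 [3y] bond c/1=21/400: DF=(4347173/4000000 − 21/400·(0.981700+0.974600))/(1+21/400) = 187/200 ≈ 0.935000
step 4 [4y] bond c/1=1/100: DF=(946397/1000000 − 1/100·(0.981700+0.974600+0.935000))/(1+1/100) = 2271/2500 ≈ 0.908400
step 5 [5y] zero: DF = P = 1733/2000 ≈ 0.866500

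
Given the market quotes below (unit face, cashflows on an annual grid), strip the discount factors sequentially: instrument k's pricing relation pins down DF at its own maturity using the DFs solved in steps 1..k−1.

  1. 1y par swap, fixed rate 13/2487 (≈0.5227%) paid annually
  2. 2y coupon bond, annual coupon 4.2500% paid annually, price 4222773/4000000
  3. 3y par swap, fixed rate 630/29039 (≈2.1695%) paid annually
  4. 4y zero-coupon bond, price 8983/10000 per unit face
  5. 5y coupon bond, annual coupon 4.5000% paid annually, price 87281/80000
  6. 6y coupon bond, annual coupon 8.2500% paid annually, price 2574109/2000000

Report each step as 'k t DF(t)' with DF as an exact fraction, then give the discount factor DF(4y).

1 1 2487/2500
2 2 9721/10000
3 3 937/1000
4 4 8983/10000
5 5 8803/10000
6 6 8321/10000
DF(4y) = 8983/10000 ≈ 0.898300

step 1 [1y] swap r/1=13/2487: DF=(1 − 13/2487·(0))/(1+13/2487) = 2487/2500 ≈ 0.994800
step 2 [2y] bond c/1=17/400: DF=(4222773/4000000 − 17/400·(0.994800))/(1+17/400) = 9721/10000 ≈ 0.972100
step 3 [3y] swap r/1=630/29039: DF=(1 − 630/29039·(0.994800+0.972100))/(1+630/29039) = 937/1000 ≈ 0.937000
step 4 [4y] zero: DF = P = 8983/10000 ≈ 0.898300
step 5 [5y] bond c/1=9/200: DF=(87281/80000 − 9/200·(0.994800+0.972100+0.937000+0.898300))/(1+9/200) = 8803/10000 ≈ 0.880300
step 6 [6y] bond c/1=33/400: DF=(2574109/2000000 − 33/400·(0.994800+0.972100+0.937000+0.898300+0.880300))/(1+33/400) = 8321/10000 ≈ 0.832100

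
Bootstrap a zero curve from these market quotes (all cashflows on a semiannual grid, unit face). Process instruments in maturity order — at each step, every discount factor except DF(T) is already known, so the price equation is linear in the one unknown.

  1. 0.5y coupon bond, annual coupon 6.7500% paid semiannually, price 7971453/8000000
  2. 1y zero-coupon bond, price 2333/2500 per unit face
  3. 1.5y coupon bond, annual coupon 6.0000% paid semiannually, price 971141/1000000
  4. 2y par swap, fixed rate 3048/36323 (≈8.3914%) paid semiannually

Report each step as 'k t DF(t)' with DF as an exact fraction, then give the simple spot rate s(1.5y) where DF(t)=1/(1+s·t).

1 1/2 9639/10000
2 1 2333/2500
3 3/2 2219/2500
4 2 2119/2500
s(1.5y) = (1/(2219/2500) − 1)/(3/2) = 562/6657 ≈ 8.4422%

step 1 [0.5y] bond c/2=27/800: DF=(7971453/8000000 − 27/800·(0))/(1+27/800) = 9639/10000 ≈ 0.963900
step 2 [1y] zero: DF = P = 2333/2500 ≈ 0.933200
step 3 [1.5y] bond c/2=3/100: DF=(971141/1000000 − 3/100·(0.963900+0.933200))/(1+3/100) = 2219/2500 ≈ 0.887600
step 4 [2y] swap r/2=1524/36323: DF=(1 − 1524/36323·(0.963900+0.933200+0.887600))/(1+1524/36323) = 2119/2500 ≈ 0.847600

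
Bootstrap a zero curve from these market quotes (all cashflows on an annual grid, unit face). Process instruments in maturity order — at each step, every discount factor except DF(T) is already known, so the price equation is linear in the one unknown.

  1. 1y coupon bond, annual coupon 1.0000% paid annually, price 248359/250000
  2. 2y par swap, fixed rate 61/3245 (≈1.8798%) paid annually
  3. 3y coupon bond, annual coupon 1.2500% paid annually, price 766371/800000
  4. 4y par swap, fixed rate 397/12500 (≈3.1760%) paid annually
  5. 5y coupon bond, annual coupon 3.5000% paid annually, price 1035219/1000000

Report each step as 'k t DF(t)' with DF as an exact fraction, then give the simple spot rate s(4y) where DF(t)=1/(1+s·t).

step 1 [1y] bond c/1=1/100: DF=(248359/250000 − 1/100·(0))/(1+1/100) = 2459/2500 ≈ 0.983600
step 2 [2y] swap r/1=61/3245: DF=(1 − 61/3245·(0.983600))/(1+61/3245) = 4817/5000 ≈ 0.963400
step 3 [3y] bond c/1=1/80: DF=(766371/800000 − 1/80·(0.983600+0.963400))/(1+1/80) = 9221/10000 ≈ 0.922100
step 4 [4y] swap r/1=397/12500: DF=(1 − 397/12500·(0.983600+0.963400+0.922100))/(1+397/12500) = 8809/10000 ≈ 0.880900
step 5 [5y] bond c/1=7/200: DF=(1035219/1000000 − 7/200·(0.983600+0.963400+0.922100+0.880900))/(1+7/200) = 4367/5000 ≈ 0.873400

1 1 2459/2500
2 2 4817/5000
3 3 9221/10000
4 4 8809/10000
5 5 4367/5000
s(4y) = (1/(8809/10000) − 1)/(4) = 1191/35236 ≈ 3.3801%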